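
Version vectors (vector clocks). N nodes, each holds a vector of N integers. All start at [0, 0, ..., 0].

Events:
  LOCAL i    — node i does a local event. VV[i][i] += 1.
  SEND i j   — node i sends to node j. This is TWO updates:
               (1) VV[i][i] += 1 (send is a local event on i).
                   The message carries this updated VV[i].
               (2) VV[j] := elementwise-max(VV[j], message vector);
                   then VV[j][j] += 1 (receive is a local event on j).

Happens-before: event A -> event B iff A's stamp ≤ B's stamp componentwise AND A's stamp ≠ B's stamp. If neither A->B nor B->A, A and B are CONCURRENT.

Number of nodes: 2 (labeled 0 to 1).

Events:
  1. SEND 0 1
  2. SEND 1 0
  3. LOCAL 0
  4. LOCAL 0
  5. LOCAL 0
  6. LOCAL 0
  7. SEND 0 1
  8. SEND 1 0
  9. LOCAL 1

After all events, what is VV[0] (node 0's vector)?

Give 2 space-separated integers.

Answer: 8 4

Derivation:
Initial: VV[0]=[0, 0]
Initial: VV[1]=[0, 0]
Event 1: SEND 0->1: VV[0][0]++ -> VV[0]=[1, 0], msg_vec=[1, 0]; VV[1]=max(VV[1],msg_vec) then VV[1][1]++ -> VV[1]=[1, 1]
Event 2: SEND 1->0: VV[1][1]++ -> VV[1]=[1, 2], msg_vec=[1, 2]; VV[0]=max(VV[0],msg_vec) then VV[0][0]++ -> VV[0]=[2, 2]
Event 3: LOCAL 0: VV[0][0]++ -> VV[0]=[3, 2]
Event 4: LOCAL 0: VV[0][0]++ -> VV[0]=[4, 2]
Event 5: LOCAL 0: VV[0][0]++ -> VV[0]=[5, 2]
Event 6: LOCAL 0: VV[0][0]++ -> VV[0]=[6, 2]
Event 7: SEND 0->1: VV[0][0]++ -> VV[0]=[7, 2], msg_vec=[7, 2]; VV[1]=max(VV[1],msg_vec) then VV[1][1]++ -> VV[1]=[7, 3]
Event 8: SEND 1->0: VV[1][1]++ -> VV[1]=[7, 4], msg_vec=[7, 4]; VV[0]=max(VV[0],msg_vec) then VV[0][0]++ -> VV[0]=[8, 4]
Event 9: LOCAL 1: VV[1][1]++ -> VV[1]=[7, 5]
Final vectors: VV[0]=[8, 4]; VV[1]=[7, 5]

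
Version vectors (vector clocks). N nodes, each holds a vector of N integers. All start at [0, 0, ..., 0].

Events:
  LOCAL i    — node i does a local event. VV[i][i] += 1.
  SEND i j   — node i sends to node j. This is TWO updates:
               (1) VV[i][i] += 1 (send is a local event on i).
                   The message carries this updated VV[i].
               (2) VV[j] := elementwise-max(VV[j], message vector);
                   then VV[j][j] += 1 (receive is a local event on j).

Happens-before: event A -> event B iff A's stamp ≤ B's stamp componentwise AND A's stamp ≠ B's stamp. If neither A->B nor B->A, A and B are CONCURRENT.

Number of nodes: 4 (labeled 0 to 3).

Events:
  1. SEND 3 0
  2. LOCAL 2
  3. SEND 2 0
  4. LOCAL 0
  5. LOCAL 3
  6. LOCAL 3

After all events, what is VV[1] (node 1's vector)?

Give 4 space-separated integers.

Initial: VV[0]=[0, 0, 0, 0]
Initial: VV[1]=[0, 0, 0, 0]
Initial: VV[2]=[0, 0, 0, 0]
Initial: VV[3]=[0, 0, 0, 0]
Event 1: SEND 3->0: VV[3][3]++ -> VV[3]=[0, 0, 0, 1], msg_vec=[0, 0, 0, 1]; VV[0]=max(VV[0],msg_vec) then VV[0][0]++ -> VV[0]=[1, 0, 0, 1]
Event 2: LOCAL 2: VV[2][2]++ -> VV[2]=[0, 0, 1, 0]
Event 3: SEND 2->0: VV[2][2]++ -> VV[2]=[0, 0, 2, 0], msg_vec=[0, 0, 2, 0]; VV[0]=max(VV[0],msg_vec) then VV[0][0]++ -> VV[0]=[2, 0, 2, 1]
Event 4: LOCAL 0: VV[0][0]++ -> VV[0]=[3, 0, 2, 1]
Event 5: LOCAL 3: VV[3][3]++ -> VV[3]=[0, 0, 0, 2]
Event 6: LOCAL 3: VV[3][3]++ -> VV[3]=[0, 0, 0, 3]
Final vectors: VV[0]=[3, 0, 2, 1]; VV[1]=[0, 0, 0, 0]; VV[2]=[0, 0, 2, 0]; VV[3]=[0, 0, 0, 3]

Answer: 0 0 0 0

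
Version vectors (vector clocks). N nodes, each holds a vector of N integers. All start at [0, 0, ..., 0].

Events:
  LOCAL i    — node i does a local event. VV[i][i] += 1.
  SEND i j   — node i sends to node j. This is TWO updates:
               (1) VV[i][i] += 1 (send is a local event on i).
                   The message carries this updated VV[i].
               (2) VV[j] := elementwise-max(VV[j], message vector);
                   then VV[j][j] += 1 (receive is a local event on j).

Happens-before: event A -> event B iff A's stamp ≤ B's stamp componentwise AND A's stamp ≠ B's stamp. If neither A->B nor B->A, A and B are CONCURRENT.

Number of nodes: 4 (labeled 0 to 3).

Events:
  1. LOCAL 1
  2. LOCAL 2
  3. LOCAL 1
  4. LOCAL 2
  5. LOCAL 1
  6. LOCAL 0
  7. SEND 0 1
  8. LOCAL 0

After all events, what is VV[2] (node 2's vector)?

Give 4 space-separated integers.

Answer: 0 0 2 0

Derivation:
Initial: VV[0]=[0, 0, 0, 0]
Initial: VV[1]=[0, 0, 0, 0]
Initial: VV[2]=[0, 0, 0, 0]
Initial: VV[3]=[0, 0, 0, 0]
Event 1: LOCAL 1: VV[1][1]++ -> VV[1]=[0, 1, 0, 0]
Event 2: LOCAL 2: VV[2][2]++ -> VV[2]=[0, 0, 1, 0]
Event 3: LOCAL 1: VV[1][1]++ -> VV[1]=[0, 2, 0, 0]
Event 4: LOCAL 2: VV[2][2]++ -> VV[2]=[0, 0, 2, 0]
Event 5: LOCAL 1: VV[1][1]++ -> VV[1]=[0, 3, 0, 0]
Event 6: LOCAL 0: VV[0][0]++ -> VV[0]=[1, 0, 0, 0]
Event 7: SEND 0->1: VV[0][0]++ -> VV[0]=[2, 0, 0, 0], msg_vec=[2, 0, 0, 0]; VV[1]=max(VV[1],msg_vec) then VV[1][1]++ -> VV[1]=[2, 4, 0, 0]
Event 8: LOCAL 0: VV[0][0]++ -> VV[0]=[3, 0, 0, 0]
Final vectors: VV[0]=[3, 0, 0, 0]; VV[1]=[2, 4, 0, 0]; VV[2]=[0, 0, 2, 0]; VV[3]=[0, 0, 0, 0]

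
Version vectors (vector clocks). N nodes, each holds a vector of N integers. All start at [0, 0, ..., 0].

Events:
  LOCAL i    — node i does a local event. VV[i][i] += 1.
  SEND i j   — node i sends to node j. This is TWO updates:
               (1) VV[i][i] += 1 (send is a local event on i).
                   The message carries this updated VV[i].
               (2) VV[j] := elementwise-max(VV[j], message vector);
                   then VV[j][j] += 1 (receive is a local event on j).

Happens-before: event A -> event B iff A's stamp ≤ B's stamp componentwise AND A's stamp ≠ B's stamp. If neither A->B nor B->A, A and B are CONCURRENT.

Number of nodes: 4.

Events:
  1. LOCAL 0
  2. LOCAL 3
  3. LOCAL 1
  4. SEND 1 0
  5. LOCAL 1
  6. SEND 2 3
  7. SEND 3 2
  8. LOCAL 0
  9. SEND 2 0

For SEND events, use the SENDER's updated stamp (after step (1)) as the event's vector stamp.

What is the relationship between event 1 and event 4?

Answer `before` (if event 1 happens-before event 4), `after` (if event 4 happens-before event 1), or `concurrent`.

Answer: concurrent

Derivation:
Initial: VV[0]=[0, 0, 0, 0]
Initial: VV[1]=[0, 0, 0, 0]
Initial: VV[2]=[0, 0, 0, 0]
Initial: VV[3]=[0, 0, 0, 0]
Event 1: LOCAL 0: VV[0][0]++ -> VV[0]=[1, 0, 0, 0]
Event 2: LOCAL 3: VV[3][3]++ -> VV[3]=[0, 0, 0, 1]
Event 3: LOCAL 1: VV[1][1]++ -> VV[1]=[0, 1, 0, 0]
Event 4: SEND 1->0: VV[1][1]++ -> VV[1]=[0, 2, 0, 0], msg_vec=[0, 2, 0, 0]; VV[0]=max(VV[0],msg_vec) then VV[0][0]++ -> VV[0]=[2, 2, 0, 0]
Event 5: LOCAL 1: VV[1][1]++ -> VV[1]=[0, 3, 0, 0]
Event 6: SEND 2->3: VV[2][2]++ -> VV[2]=[0, 0, 1, 0], msg_vec=[0, 0, 1, 0]; VV[3]=max(VV[3],msg_vec) then VV[3][3]++ -> VV[3]=[0, 0, 1, 2]
Event 7: SEND 3->2: VV[3][3]++ -> VV[3]=[0, 0, 1, 3], msg_vec=[0, 0, 1, 3]; VV[2]=max(VV[2],msg_vec) then VV[2][2]++ -> VV[2]=[0, 0, 2, 3]
Event 8: LOCAL 0: VV[0][0]++ -> VV[0]=[3, 2, 0, 0]
Event 9: SEND 2->0: VV[2][2]++ -> VV[2]=[0, 0, 3, 3], msg_vec=[0, 0, 3, 3]; VV[0]=max(VV[0],msg_vec) then VV[0][0]++ -> VV[0]=[4, 2, 3, 3]
Event 1 stamp: [1, 0, 0, 0]
Event 4 stamp: [0, 2, 0, 0]
[1, 0, 0, 0] <= [0, 2, 0, 0]? False
[0, 2, 0, 0] <= [1, 0, 0, 0]? False
Relation: concurrent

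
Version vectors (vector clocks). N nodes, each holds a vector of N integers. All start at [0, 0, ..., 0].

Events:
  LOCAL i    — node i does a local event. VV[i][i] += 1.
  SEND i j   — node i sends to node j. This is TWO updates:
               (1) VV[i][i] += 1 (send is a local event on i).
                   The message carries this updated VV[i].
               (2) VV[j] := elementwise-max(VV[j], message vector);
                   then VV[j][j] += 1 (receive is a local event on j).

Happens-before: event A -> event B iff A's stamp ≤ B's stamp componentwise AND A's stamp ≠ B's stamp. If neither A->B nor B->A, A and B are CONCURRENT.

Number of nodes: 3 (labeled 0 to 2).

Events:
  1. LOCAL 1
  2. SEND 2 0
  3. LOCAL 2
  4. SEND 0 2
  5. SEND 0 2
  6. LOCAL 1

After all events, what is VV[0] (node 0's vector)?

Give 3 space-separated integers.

Answer: 3 0 1

Derivation:
Initial: VV[0]=[0, 0, 0]
Initial: VV[1]=[0, 0, 0]
Initial: VV[2]=[0, 0, 0]
Event 1: LOCAL 1: VV[1][1]++ -> VV[1]=[0, 1, 0]
Event 2: SEND 2->0: VV[2][2]++ -> VV[2]=[0, 0, 1], msg_vec=[0, 0, 1]; VV[0]=max(VV[0],msg_vec) then VV[0][0]++ -> VV[0]=[1, 0, 1]
Event 3: LOCAL 2: VV[2][2]++ -> VV[2]=[0, 0, 2]
Event 4: SEND 0->2: VV[0][0]++ -> VV[0]=[2, 0, 1], msg_vec=[2, 0, 1]; VV[2]=max(VV[2],msg_vec) then VV[2][2]++ -> VV[2]=[2, 0, 3]
Event 5: SEND 0->2: VV[0][0]++ -> VV[0]=[3, 0, 1], msg_vec=[3, 0, 1]; VV[2]=max(VV[2],msg_vec) then VV[2][2]++ -> VV[2]=[3, 0, 4]
Event 6: LOCAL 1: VV[1][1]++ -> VV[1]=[0, 2, 0]
Final vectors: VV[0]=[3, 0, 1]; VV[1]=[0, 2, 0]; VV[2]=[3, 0, 4]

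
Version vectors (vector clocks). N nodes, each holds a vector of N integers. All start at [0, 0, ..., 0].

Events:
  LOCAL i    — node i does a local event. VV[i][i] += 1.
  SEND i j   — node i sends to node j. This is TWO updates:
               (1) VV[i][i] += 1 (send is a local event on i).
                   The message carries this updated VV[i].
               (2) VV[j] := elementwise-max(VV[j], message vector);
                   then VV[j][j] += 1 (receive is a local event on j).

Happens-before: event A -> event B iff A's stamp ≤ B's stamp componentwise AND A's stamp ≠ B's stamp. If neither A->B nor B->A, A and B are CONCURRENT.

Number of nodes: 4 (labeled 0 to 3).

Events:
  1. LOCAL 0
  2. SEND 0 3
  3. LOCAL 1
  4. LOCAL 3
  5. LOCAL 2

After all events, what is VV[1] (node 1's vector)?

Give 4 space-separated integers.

Answer: 0 1 0 0

Derivation:
Initial: VV[0]=[0, 0, 0, 0]
Initial: VV[1]=[0, 0, 0, 0]
Initial: VV[2]=[0, 0, 0, 0]
Initial: VV[3]=[0, 0, 0, 0]
Event 1: LOCAL 0: VV[0][0]++ -> VV[0]=[1, 0, 0, 0]
Event 2: SEND 0->3: VV[0][0]++ -> VV[0]=[2, 0, 0, 0], msg_vec=[2, 0, 0, 0]; VV[3]=max(VV[3],msg_vec) then VV[3][3]++ -> VV[3]=[2, 0, 0, 1]
Event 3: LOCAL 1: VV[1][1]++ -> VV[1]=[0, 1, 0, 0]
Event 4: LOCAL 3: VV[3][3]++ -> VV[3]=[2, 0, 0, 2]
Event 5: LOCAL 2: VV[2][2]++ -> VV[2]=[0, 0, 1, 0]
Final vectors: VV[0]=[2, 0, 0, 0]; VV[1]=[0, 1, 0, 0]; VV[2]=[0, 0, 1, 0]; VV[3]=[2, 0, 0, 2]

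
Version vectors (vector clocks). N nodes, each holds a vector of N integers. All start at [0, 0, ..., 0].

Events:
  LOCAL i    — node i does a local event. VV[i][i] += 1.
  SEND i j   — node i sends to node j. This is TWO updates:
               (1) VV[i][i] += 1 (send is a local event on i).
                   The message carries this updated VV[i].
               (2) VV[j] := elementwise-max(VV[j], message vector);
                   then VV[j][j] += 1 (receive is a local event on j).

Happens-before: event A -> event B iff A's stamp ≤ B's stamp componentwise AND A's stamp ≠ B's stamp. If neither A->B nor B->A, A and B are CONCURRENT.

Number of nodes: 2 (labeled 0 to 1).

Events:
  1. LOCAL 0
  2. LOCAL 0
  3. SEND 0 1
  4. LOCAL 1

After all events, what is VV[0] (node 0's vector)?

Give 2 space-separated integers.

Answer: 3 0

Derivation:
Initial: VV[0]=[0, 0]
Initial: VV[1]=[0, 0]
Event 1: LOCAL 0: VV[0][0]++ -> VV[0]=[1, 0]
Event 2: LOCAL 0: VV[0][0]++ -> VV[0]=[2, 0]
Event 3: SEND 0->1: VV[0][0]++ -> VV[0]=[3, 0], msg_vec=[3, 0]; VV[1]=max(VV[1],msg_vec) then VV[1][1]++ -> VV[1]=[3, 1]
Event 4: LOCAL 1: VV[1][1]++ -> VV[1]=[3, 2]
Final vectors: VV[0]=[3, 0]; VV[1]=[3, 2]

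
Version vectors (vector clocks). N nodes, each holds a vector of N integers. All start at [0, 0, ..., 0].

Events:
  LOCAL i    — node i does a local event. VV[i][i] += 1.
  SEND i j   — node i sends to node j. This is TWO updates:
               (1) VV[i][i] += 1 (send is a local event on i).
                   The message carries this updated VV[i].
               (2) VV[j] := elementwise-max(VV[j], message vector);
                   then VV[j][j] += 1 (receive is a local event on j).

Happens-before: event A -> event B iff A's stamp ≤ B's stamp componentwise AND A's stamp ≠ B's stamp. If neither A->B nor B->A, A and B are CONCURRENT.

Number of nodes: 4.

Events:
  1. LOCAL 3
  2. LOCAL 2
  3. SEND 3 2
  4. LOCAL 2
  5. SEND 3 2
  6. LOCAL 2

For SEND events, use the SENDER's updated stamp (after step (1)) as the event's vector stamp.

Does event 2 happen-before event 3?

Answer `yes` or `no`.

Answer: no

Derivation:
Initial: VV[0]=[0, 0, 0, 0]
Initial: VV[1]=[0, 0, 0, 0]
Initial: VV[2]=[0, 0, 0, 0]
Initial: VV[3]=[0, 0, 0, 0]
Event 1: LOCAL 3: VV[3][3]++ -> VV[3]=[0, 0, 0, 1]
Event 2: LOCAL 2: VV[2][2]++ -> VV[2]=[0, 0, 1, 0]
Event 3: SEND 3->2: VV[3][3]++ -> VV[3]=[0, 0, 0, 2], msg_vec=[0, 0, 0, 2]; VV[2]=max(VV[2],msg_vec) then VV[2][2]++ -> VV[2]=[0, 0, 2, 2]
Event 4: LOCAL 2: VV[2][2]++ -> VV[2]=[0, 0, 3, 2]
Event 5: SEND 3->2: VV[3][3]++ -> VV[3]=[0, 0, 0, 3], msg_vec=[0, 0, 0, 3]; VV[2]=max(VV[2],msg_vec) then VV[2][2]++ -> VV[2]=[0, 0, 4, 3]
Event 6: LOCAL 2: VV[2][2]++ -> VV[2]=[0, 0, 5, 3]
Event 2 stamp: [0, 0, 1, 0]
Event 3 stamp: [0, 0, 0, 2]
[0, 0, 1, 0] <= [0, 0, 0, 2]? False. Equal? False. Happens-before: False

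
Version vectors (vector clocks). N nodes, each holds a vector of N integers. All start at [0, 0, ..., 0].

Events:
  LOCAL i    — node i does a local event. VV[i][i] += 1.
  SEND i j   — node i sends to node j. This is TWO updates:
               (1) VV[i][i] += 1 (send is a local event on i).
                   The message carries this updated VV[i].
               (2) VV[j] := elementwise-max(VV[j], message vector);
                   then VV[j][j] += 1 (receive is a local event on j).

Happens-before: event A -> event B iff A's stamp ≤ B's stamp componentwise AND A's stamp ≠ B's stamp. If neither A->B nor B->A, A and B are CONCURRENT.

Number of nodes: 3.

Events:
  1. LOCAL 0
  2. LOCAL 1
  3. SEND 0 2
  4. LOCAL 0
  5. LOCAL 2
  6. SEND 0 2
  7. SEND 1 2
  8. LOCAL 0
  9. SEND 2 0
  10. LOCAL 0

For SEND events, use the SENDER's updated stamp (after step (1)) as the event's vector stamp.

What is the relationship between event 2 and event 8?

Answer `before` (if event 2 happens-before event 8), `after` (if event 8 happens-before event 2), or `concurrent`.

Initial: VV[0]=[0, 0, 0]
Initial: VV[1]=[0, 0, 0]
Initial: VV[2]=[0, 0, 0]
Event 1: LOCAL 0: VV[0][0]++ -> VV[0]=[1, 0, 0]
Event 2: LOCAL 1: VV[1][1]++ -> VV[1]=[0, 1, 0]
Event 3: SEND 0->2: VV[0][0]++ -> VV[0]=[2, 0, 0], msg_vec=[2, 0, 0]; VV[2]=max(VV[2],msg_vec) then VV[2][2]++ -> VV[2]=[2, 0, 1]
Event 4: LOCAL 0: VV[0][0]++ -> VV[0]=[3, 0, 0]
Event 5: LOCAL 2: VV[2][2]++ -> VV[2]=[2, 0, 2]
Event 6: SEND 0->2: VV[0][0]++ -> VV[0]=[4, 0, 0], msg_vec=[4, 0, 0]; VV[2]=max(VV[2],msg_vec) then VV[2][2]++ -> VV[2]=[4, 0, 3]
Event 7: SEND 1->2: VV[1][1]++ -> VV[1]=[0, 2, 0], msg_vec=[0, 2, 0]; VV[2]=max(VV[2],msg_vec) then VV[2][2]++ -> VV[2]=[4, 2, 4]
Event 8: LOCAL 0: VV[0][0]++ -> VV[0]=[5, 0, 0]
Event 9: SEND 2->0: VV[2][2]++ -> VV[2]=[4, 2, 5], msg_vec=[4, 2, 5]; VV[0]=max(VV[0],msg_vec) then VV[0][0]++ -> VV[0]=[6, 2, 5]
Event 10: LOCAL 0: VV[0][0]++ -> VV[0]=[7, 2, 5]
Event 2 stamp: [0, 1, 0]
Event 8 stamp: [5, 0, 0]
[0, 1, 0] <= [5, 0, 0]? False
[5, 0, 0] <= [0, 1, 0]? False
Relation: concurrent

Answer: concurrent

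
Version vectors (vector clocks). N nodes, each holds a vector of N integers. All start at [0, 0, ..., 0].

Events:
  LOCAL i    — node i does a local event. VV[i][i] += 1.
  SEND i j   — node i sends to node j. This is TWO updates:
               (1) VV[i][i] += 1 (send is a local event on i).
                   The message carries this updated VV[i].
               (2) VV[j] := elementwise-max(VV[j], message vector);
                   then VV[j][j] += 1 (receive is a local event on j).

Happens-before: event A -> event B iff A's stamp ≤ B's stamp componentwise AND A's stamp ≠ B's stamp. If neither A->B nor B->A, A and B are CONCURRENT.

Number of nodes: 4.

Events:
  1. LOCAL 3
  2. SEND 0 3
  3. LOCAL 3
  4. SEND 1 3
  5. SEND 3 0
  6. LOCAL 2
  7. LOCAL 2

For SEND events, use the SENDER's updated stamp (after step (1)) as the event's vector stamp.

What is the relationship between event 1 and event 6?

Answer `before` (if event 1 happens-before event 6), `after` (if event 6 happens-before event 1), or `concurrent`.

Initial: VV[0]=[0, 0, 0, 0]
Initial: VV[1]=[0, 0, 0, 0]
Initial: VV[2]=[0, 0, 0, 0]
Initial: VV[3]=[0, 0, 0, 0]
Event 1: LOCAL 3: VV[3][3]++ -> VV[3]=[0, 0, 0, 1]
Event 2: SEND 0->3: VV[0][0]++ -> VV[0]=[1, 0, 0, 0], msg_vec=[1, 0, 0, 0]; VV[3]=max(VV[3],msg_vec) then VV[3][3]++ -> VV[3]=[1, 0, 0, 2]
Event 3: LOCAL 3: VV[3][3]++ -> VV[3]=[1, 0, 0, 3]
Event 4: SEND 1->3: VV[1][1]++ -> VV[1]=[0, 1, 0, 0], msg_vec=[0, 1, 0, 0]; VV[3]=max(VV[3],msg_vec) then VV[3][3]++ -> VV[3]=[1, 1, 0, 4]
Event 5: SEND 3->0: VV[3][3]++ -> VV[3]=[1, 1, 0, 5], msg_vec=[1, 1, 0, 5]; VV[0]=max(VV[0],msg_vec) then VV[0][0]++ -> VV[0]=[2, 1, 0, 5]
Event 6: LOCAL 2: VV[2][2]++ -> VV[2]=[0, 0, 1, 0]
Event 7: LOCAL 2: VV[2][2]++ -> VV[2]=[0, 0, 2, 0]
Event 1 stamp: [0, 0, 0, 1]
Event 6 stamp: [0, 0, 1, 0]
[0, 0, 0, 1] <= [0, 0, 1, 0]? False
[0, 0, 1, 0] <= [0, 0, 0, 1]? False
Relation: concurrent

Answer: concurrent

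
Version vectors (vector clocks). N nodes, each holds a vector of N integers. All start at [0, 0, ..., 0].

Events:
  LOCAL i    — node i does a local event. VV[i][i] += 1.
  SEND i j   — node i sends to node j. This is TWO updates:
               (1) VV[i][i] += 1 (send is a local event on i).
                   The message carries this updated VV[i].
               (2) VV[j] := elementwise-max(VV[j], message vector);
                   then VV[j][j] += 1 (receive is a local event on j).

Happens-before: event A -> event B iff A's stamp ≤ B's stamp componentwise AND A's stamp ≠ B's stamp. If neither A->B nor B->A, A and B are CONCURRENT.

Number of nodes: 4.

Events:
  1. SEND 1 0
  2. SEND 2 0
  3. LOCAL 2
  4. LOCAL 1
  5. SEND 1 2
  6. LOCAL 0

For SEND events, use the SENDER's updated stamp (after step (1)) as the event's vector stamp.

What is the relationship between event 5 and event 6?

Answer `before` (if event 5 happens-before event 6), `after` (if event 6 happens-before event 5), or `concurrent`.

Initial: VV[0]=[0, 0, 0, 0]
Initial: VV[1]=[0, 0, 0, 0]
Initial: VV[2]=[0, 0, 0, 0]
Initial: VV[3]=[0, 0, 0, 0]
Event 1: SEND 1->0: VV[1][1]++ -> VV[1]=[0, 1, 0, 0], msg_vec=[0, 1, 0, 0]; VV[0]=max(VV[0],msg_vec) then VV[0][0]++ -> VV[0]=[1, 1, 0, 0]
Event 2: SEND 2->0: VV[2][2]++ -> VV[2]=[0, 0, 1, 0], msg_vec=[0, 0, 1, 0]; VV[0]=max(VV[0],msg_vec) then VV[0][0]++ -> VV[0]=[2, 1, 1, 0]
Event 3: LOCAL 2: VV[2][2]++ -> VV[2]=[0, 0, 2, 0]
Event 4: LOCAL 1: VV[1][1]++ -> VV[1]=[0, 2, 0, 0]
Event 5: SEND 1->2: VV[1][1]++ -> VV[1]=[0, 3, 0, 0], msg_vec=[0, 3, 0, 0]; VV[2]=max(VV[2],msg_vec) then VV[2][2]++ -> VV[2]=[0, 3, 3, 0]
Event 6: LOCAL 0: VV[0][0]++ -> VV[0]=[3, 1, 1, 0]
Event 5 stamp: [0, 3, 0, 0]
Event 6 stamp: [3, 1, 1, 0]
[0, 3, 0, 0] <= [3, 1, 1, 0]? False
[3, 1, 1, 0] <= [0, 3, 0, 0]? False
Relation: concurrent

Answer: concurrent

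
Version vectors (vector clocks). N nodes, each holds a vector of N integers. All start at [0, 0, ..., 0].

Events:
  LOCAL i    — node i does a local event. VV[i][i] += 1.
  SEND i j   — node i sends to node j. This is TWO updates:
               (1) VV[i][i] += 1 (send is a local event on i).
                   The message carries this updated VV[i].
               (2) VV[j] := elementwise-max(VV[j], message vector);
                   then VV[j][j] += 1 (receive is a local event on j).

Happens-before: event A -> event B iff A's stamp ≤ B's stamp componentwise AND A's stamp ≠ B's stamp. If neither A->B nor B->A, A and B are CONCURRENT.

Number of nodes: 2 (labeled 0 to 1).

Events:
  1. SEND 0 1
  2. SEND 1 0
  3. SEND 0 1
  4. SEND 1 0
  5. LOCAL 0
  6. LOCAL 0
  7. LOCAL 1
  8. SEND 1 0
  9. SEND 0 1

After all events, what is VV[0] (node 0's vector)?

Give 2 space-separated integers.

Initial: VV[0]=[0, 0]
Initial: VV[1]=[0, 0]
Event 1: SEND 0->1: VV[0][0]++ -> VV[0]=[1, 0], msg_vec=[1, 0]; VV[1]=max(VV[1],msg_vec) then VV[1][1]++ -> VV[1]=[1, 1]
Event 2: SEND 1->0: VV[1][1]++ -> VV[1]=[1, 2], msg_vec=[1, 2]; VV[0]=max(VV[0],msg_vec) then VV[0][0]++ -> VV[0]=[2, 2]
Event 3: SEND 0->1: VV[0][0]++ -> VV[0]=[3, 2], msg_vec=[3, 2]; VV[1]=max(VV[1],msg_vec) then VV[1][1]++ -> VV[1]=[3, 3]
Event 4: SEND 1->0: VV[1][1]++ -> VV[1]=[3, 4], msg_vec=[3, 4]; VV[0]=max(VV[0],msg_vec) then VV[0][0]++ -> VV[0]=[4, 4]
Event 5: LOCAL 0: VV[0][0]++ -> VV[0]=[5, 4]
Event 6: LOCAL 0: VV[0][0]++ -> VV[0]=[6, 4]
Event 7: LOCAL 1: VV[1][1]++ -> VV[1]=[3, 5]
Event 8: SEND 1->0: VV[1][1]++ -> VV[1]=[3, 6], msg_vec=[3, 6]; VV[0]=max(VV[0],msg_vec) then VV[0][0]++ -> VV[0]=[7, 6]
Event 9: SEND 0->1: VV[0][0]++ -> VV[0]=[8, 6], msg_vec=[8, 6]; VV[1]=max(VV[1],msg_vec) then VV[1][1]++ -> VV[1]=[8, 7]
Final vectors: VV[0]=[8, 6]; VV[1]=[8, 7]

Answer: 8 6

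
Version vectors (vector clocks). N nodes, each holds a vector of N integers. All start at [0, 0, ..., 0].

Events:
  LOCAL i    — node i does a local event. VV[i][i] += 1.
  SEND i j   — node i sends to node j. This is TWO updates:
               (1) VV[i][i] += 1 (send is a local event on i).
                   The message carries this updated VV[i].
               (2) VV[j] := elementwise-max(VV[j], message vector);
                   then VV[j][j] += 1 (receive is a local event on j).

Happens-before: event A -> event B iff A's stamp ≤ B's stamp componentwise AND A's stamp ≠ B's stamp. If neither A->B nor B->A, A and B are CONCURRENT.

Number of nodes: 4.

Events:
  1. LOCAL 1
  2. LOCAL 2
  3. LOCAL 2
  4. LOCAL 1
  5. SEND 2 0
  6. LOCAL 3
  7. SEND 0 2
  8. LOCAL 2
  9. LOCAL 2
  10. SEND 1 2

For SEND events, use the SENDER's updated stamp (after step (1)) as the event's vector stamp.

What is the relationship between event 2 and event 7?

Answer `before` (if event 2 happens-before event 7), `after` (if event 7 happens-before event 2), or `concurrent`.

Answer: before

Derivation:
Initial: VV[0]=[0, 0, 0, 0]
Initial: VV[1]=[0, 0, 0, 0]
Initial: VV[2]=[0, 0, 0, 0]
Initial: VV[3]=[0, 0, 0, 0]
Event 1: LOCAL 1: VV[1][1]++ -> VV[1]=[0, 1, 0, 0]
Event 2: LOCAL 2: VV[2][2]++ -> VV[2]=[0, 0, 1, 0]
Event 3: LOCAL 2: VV[2][2]++ -> VV[2]=[0, 0, 2, 0]
Event 4: LOCAL 1: VV[1][1]++ -> VV[1]=[0, 2, 0, 0]
Event 5: SEND 2->0: VV[2][2]++ -> VV[2]=[0, 0, 3, 0], msg_vec=[0, 0, 3, 0]; VV[0]=max(VV[0],msg_vec) then VV[0][0]++ -> VV[0]=[1, 0, 3, 0]
Event 6: LOCAL 3: VV[3][3]++ -> VV[3]=[0, 0, 0, 1]
Event 7: SEND 0->2: VV[0][0]++ -> VV[0]=[2, 0, 3, 0], msg_vec=[2, 0, 3, 0]; VV[2]=max(VV[2],msg_vec) then VV[2][2]++ -> VV[2]=[2, 0, 4, 0]
Event 8: LOCAL 2: VV[2][2]++ -> VV[2]=[2, 0, 5, 0]
Event 9: LOCAL 2: VV[2][2]++ -> VV[2]=[2, 0, 6, 0]
Event 10: SEND 1->2: VV[1][1]++ -> VV[1]=[0, 3, 0, 0], msg_vec=[0, 3, 0, 0]; VV[2]=max(VV[2],msg_vec) then VV[2][2]++ -> VV[2]=[2, 3, 7, 0]
Event 2 stamp: [0, 0, 1, 0]
Event 7 stamp: [2, 0, 3, 0]
[0, 0, 1, 0] <= [2, 0, 3, 0]? True
[2, 0, 3, 0] <= [0, 0, 1, 0]? False
Relation: before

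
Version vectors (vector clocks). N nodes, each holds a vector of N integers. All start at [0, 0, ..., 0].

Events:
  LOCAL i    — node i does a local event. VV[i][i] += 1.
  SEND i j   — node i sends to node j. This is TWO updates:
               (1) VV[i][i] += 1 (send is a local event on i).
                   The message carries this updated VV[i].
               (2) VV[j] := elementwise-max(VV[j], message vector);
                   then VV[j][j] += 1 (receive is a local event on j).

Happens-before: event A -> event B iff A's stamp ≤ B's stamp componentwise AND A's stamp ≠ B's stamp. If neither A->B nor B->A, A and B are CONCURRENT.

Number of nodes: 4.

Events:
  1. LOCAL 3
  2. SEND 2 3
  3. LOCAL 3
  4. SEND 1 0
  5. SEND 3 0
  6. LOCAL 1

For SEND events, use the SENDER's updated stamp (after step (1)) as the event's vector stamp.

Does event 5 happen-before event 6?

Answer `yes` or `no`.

Initial: VV[0]=[0, 0, 0, 0]
Initial: VV[1]=[0, 0, 0, 0]
Initial: VV[2]=[0, 0, 0, 0]
Initial: VV[3]=[0, 0, 0, 0]
Event 1: LOCAL 3: VV[3][3]++ -> VV[3]=[0, 0, 0, 1]
Event 2: SEND 2->3: VV[2][2]++ -> VV[2]=[0, 0, 1, 0], msg_vec=[0, 0, 1, 0]; VV[3]=max(VV[3],msg_vec) then VV[3][3]++ -> VV[3]=[0, 0, 1, 2]
Event 3: LOCAL 3: VV[3][3]++ -> VV[3]=[0, 0, 1, 3]
Event 4: SEND 1->0: VV[1][1]++ -> VV[1]=[0, 1, 0, 0], msg_vec=[0, 1, 0, 0]; VV[0]=max(VV[0],msg_vec) then VV[0][0]++ -> VV[0]=[1, 1, 0, 0]
Event 5: SEND 3->0: VV[3][3]++ -> VV[3]=[0, 0, 1, 4], msg_vec=[0, 0, 1, 4]; VV[0]=max(VV[0],msg_vec) then VV[0][0]++ -> VV[0]=[2, 1, 1, 4]
Event 6: LOCAL 1: VV[1][1]++ -> VV[1]=[0, 2, 0, 0]
Event 5 stamp: [0, 0, 1, 4]
Event 6 stamp: [0, 2, 0, 0]
[0, 0, 1, 4] <= [0, 2, 0, 0]? False. Equal? False. Happens-before: False

Answer: no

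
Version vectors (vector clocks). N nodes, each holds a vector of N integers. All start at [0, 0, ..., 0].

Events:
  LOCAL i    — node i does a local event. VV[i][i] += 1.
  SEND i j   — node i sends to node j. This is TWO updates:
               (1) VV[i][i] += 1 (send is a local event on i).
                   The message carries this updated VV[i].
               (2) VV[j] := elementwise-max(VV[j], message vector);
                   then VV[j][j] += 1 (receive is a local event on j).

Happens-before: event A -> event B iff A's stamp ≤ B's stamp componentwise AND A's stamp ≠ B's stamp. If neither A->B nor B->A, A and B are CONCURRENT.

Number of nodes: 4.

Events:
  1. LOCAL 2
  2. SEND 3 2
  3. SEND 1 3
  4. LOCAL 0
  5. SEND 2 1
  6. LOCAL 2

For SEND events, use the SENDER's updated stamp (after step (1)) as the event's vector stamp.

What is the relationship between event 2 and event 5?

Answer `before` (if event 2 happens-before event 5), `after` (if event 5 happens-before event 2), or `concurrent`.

Initial: VV[0]=[0, 0, 0, 0]
Initial: VV[1]=[0, 0, 0, 0]
Initial: VV[2]=[0, 0, 0, 0]
Initial: VV[3]=[0, 0, 0, 0]
Event 1: LOCAL 2: VV[2][2]++ -> VV[2]=[0, 0, 1, 0]
Event 2: SEND 3->2: VV[3][3]++ -> VV[3]=[0, 0, 0, 1], msg_vec=[0, 0, 0, 1]; VV[2]=max(VV[2],msg_vec) then VV[2][2]++ -> VV[2]=[0, 0, 2, 1]
Event 3: SEND 1->3: VV[1][1]++ -> VV[1]=[0, 1, 0, 0], msg_vec=[0, 1, 0, 0]; VV[3]=max(VV[3],msg_vec) then VV[3][3]++ -> VV[3]=[0, 1, 0, 2]
Event 4: LOCAL 0: VV[0][0]++ -> VV[0]=[1, 0, 0, 0]
Event 5: SEND 2->1: VV[2][2]++ -> VV[2]=[0, 0, 3, 1], msg_vec=[0, 0, 3, 1]; VV[1]=max(VV[1],msg_vec) then VV[1][1]++ -> VV[1]=[0, 2, 3, 1]
Event 6: LOCAL 2: VV[2][2]++ -> VV[2]=[0, 0, 4, 1]
Event 2 stamp: [0, 0, 0, 1]
Event 5 stamp: [0, 0, 3, 1]
[0, 0, 0, 1] <= [0, 0, 3, 1]? True
[0, 0, 3, 1] <= [0, 0, 0, 1]? False
Relation: before

Answer: before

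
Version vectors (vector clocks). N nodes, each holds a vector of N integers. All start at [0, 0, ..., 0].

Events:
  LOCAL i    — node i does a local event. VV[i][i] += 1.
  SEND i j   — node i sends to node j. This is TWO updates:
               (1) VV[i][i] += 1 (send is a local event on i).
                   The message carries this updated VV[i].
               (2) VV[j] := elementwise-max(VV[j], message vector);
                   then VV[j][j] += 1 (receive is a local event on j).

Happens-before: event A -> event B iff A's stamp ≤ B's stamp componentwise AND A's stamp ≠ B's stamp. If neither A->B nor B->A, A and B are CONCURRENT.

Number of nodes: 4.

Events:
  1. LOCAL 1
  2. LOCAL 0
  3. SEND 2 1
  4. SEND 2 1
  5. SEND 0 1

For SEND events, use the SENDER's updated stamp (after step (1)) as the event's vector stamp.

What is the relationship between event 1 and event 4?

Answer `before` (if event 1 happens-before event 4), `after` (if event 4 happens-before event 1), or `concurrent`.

Initial: VV[0]=[0, 0, 0, 0]
Initial: VV[1]=[0, 0, 0, 0]
Initial: VV[2]=[0, 0, 0, 0]
Initial: VV[3]=[0, 0, 0, 0]
Event 1: LOCAL 1: VV[1][1]++ -> VV[1]=[0, 1, 0, 0]
Event 2: LOCAL 0: VV[0][0]++ -> VV[0]=[1, 0, 0, 0]
Event 3: SEND 2->1: VV[2][2]++ -> VV[2]=[0, 0, 1, 0], msg_vec=[0, 0, 1, 0]; VV[1]=max(VV[1],msg_vec) then VV[1][1]++ -> VV[1]=[0, 2, 1, 0]
Event 4: SEND 2->1: VV[2][2]++ -> VV[2]=[0, 0, 2, 0], msg_vec=[0, 0, 2, 0]; VV[1]=max(VV[1],msg_vec) then VV[1][1]++ -> VV[1]=[0, 3, 2, 0]
Event 5: SEND 0->1: VV[0][0]++ -> VV[0]=[2, 0, 0, 0], msg_vec=[2, 0, 0, 0]; VV[1]=max(VV[1],msg_vec) then VV[1][1]++ -> VV[1]=[2, 4, 2, 0]
Event 1 stamp: [0, 1, 0, 0]
Event 4 stamp: [0, 0, 2, 0]
[0, 1, 0, 0] <= [0, 0, 2, 0]? False
[0, 0, 2, 0] <= [0, 1, 0, 0]? False
Relation: concurrent

Answer: concurrent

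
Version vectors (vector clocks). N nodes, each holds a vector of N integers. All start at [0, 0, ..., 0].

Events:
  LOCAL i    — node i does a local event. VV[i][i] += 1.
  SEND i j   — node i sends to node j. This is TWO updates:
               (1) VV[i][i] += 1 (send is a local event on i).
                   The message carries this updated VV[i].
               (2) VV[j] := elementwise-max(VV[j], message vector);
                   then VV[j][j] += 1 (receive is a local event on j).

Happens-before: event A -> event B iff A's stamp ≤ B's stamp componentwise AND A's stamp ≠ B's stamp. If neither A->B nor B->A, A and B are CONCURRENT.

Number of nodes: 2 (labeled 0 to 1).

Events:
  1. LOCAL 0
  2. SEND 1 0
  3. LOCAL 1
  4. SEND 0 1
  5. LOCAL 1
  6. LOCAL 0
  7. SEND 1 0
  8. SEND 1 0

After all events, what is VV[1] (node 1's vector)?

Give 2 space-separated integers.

Initial: VV[0]=[0, 0]
Initial: VV[1]=[0, 0]
Event 1: LOCAL 0: VV[0][0]++ -> VV[0]=[1, 0]
Event 2: SEND 1->0: VV[1][1]++ -> VV[1]=[0, 1], msg_vec=[0, 1]; VV[0]=max(VV[0],msg_vec) then VV[0][0]++ -> VV[0]=[2, 1]
Event 3: LOCAL 1: VV[1][1]++ -> VV[1]=[0, 2]
Event 4: SEND 0->1: VV[0][0]++ -> VV[0]=[3, 1], msg_vec=[3, 1]; VV[1]=max(VV[1],msg_vec) then VV[1][1]++ -> VV[1]=[3, 3]
Event 5: LOCAL 1: VV[1][1]++ -> VV[1]=[3, 4]
Event 6: LOCAL 0: VV[0][0]++ -> VV[0]=[4, 1]
Event 7: SEND 1->0: VV[1][1]++ -> VV[1]=[3, 5], msg_vec=[3, 5]; VV[0]=max(VV[0],msg_vec) then VV[0][0]++ -> VV[0]=[5, 5]
Event 8: SEND 1->0: VV[1][1]++ -> VV[1]=[3, 6], msg_vec=[3, 6]; VV[0]=max(VV[0],msg_vec) then VV[0][0]++ -> VV[0]=[6, 6]
Final vectors: VV[0]=[6, 6]; VV[1]=[3, 6]

Answer: 3 6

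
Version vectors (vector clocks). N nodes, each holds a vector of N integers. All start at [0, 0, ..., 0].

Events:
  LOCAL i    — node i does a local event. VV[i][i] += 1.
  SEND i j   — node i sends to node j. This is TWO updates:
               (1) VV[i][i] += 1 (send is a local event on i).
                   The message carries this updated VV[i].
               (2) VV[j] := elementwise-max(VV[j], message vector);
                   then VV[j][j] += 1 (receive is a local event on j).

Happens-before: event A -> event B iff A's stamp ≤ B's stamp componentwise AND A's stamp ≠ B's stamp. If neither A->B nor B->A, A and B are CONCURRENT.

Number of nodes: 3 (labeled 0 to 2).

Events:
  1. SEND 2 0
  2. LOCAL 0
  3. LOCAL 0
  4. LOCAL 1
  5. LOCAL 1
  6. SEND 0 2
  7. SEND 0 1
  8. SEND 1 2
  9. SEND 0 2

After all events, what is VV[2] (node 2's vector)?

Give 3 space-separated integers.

Answer: 6 4 4

Derivation:
Initial: VV[0]=[0, 0, 0]
Initial: VV[1]=[0, 0, 0]
Initial: VV[2]=[0, 0, 0]
Event 1: SEND 2->0: VV[2][2]++ -> VV[2]=[0, 0, 1], msg_vec=[0, 0, 1]; VV[0]=max(VV[0],msg_vec) then VV[0][0]++ -> VV[0]=[1, 0, 1]
Event 2: LOCAL 0: VV[0][0]++ -> VV[0]=[2, 0, 1]
Event 3: LOCAL 0: VV[0][0]++ -> VV[0]=[3, 0, 1]
Event 4: LOCAL 1: VV[1][1]++ -> VV[1]=[0, 1, 0]
Event 5: LOCAL 1: VV[1][1]++ -> VV[1]=[0, 2, 0]
Event 6: SEND 0->2: VV[0][0]++ -> VV[0]=[4, 0, 1], msg_vec=[4, 0, 1]; VV[2]=max(VV[2],msg_vec) then VV[2][2]++ -> VV[2]=[4, 0, 2]
Event 7: SEND 0->1: VV[0][0]++ -> VV[0]=[5, 0, 1], msg_vec=[5, 0, 1]; VV[1]=max(VV[1],msg_vec) then VV[1][1]++ -> VV[1]=[5, 3, 1]
Event 8: SEND 1->2: VV[1][1]++ -> VV[1]=[5, 4, 1], msg_vec=[5, 4, 1]; VV[2]=max(VV[2],msg_vec) then VV[2][2]++ -> VV[2]=[5, 4, 3]
Event 9: SEND 0->2: VV[0][0]++ -> VV[0]=[6, 0, 1], msg_vec=[6, 0, 1]; VV[2]=max(VV[2],msg_vec) then VV[2][2]++ -> VV[2]=[6, 4, 4]
Final vectors: VV[0]=[6, 0, 1]; VV[1]=[5, 4, 1]; VV[2]=[6, 4, 4]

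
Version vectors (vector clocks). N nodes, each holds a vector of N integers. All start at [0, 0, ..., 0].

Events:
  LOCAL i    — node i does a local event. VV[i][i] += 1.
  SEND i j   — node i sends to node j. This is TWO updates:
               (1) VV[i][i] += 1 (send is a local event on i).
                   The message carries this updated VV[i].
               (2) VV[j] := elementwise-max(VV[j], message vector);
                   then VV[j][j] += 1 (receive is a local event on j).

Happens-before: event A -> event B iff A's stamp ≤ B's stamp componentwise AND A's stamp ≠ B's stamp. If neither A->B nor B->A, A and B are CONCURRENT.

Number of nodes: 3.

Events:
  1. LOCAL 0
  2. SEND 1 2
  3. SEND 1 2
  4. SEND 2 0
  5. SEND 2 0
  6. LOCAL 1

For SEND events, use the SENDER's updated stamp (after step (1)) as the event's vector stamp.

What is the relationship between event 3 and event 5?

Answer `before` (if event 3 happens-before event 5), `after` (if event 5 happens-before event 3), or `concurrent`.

Initial: VV[0]=[0, 0, 0]
Initial: VV[1]=[0, 0, 0]
Initial: VV[2]=[0, 0, 0]
Event 1: LOCAL 0: VV[0][0]++ -> VV[0]=[1, 0, 0]
Event 2: SEND 1->2: VV[1][1]++ -> VV[1]=[0, 1, 0], msg_vec=[0, 1, 0]; VV[2]=max(VV[2],msg_vec) then VV[2][2]++ -> VV[2]=[0, 1, 1]
Event 3: SEND 1->2: VV[1][1]++ -> VV[1]=[0, 2, 0], msg_vec=[0, 2, 0]; VV[2]=max(VV[2],msg_vec) then VV[2][2]++ -> VV[2]=[0, 2, 2]
Event 4: SEND 2->0: VV[2][2]++ -> VV[2]=[0, 2, 3], msg_vec=[0, 2, 3]; VV[0]=max(VV[0],msg_vec) then VV[0][0]++ -> VV[0]=[2, 2, 3]
Event 5: SEND 2->0: VV[2][2]++ -> VV[2]=[0, 2, 4], msg_vec=[0, 2, 4]; VV[0]=max(VV[0],msg_vec) then VV[0][0]++ -> VV[0]=[3, 2, 4]
Event 6: LOCAL 1: VV[1][1]++ -> VV[1]=[0, 3, 0]
Event 3 stamp: [0, 2, 0]
Event 5 stamp: [0, 2, 4]
[0, 2, 0] <= [0, 2, 4]? True
[0, 2, 4] <= [0, 2, 0]? False
Relation: before

Answer: before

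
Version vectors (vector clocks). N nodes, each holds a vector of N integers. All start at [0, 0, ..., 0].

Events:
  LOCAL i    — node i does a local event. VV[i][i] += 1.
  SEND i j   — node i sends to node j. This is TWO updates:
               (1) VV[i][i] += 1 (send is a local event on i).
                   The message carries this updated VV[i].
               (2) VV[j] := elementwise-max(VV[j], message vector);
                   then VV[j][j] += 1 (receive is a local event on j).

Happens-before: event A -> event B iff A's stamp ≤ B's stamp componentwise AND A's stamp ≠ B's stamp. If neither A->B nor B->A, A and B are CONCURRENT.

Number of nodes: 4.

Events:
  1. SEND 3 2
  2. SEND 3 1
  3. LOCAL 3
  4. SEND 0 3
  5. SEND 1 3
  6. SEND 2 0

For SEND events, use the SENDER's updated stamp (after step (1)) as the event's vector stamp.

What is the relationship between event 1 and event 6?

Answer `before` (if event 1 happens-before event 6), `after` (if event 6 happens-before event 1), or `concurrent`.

Answer: before

Derivation:
Initial: VV[0]=[0, 0, 0, 0]
Initial: VV[1]=[0, 0, 0, 0]
Initial: VV[2]=[0, 0, 0, 0]
Initial: VV[3]=[0, 0, 0, 0]
Event 1: SEND 3->2: VV[3][3]++ -> VV[3]=[0, 0, 0, 1], msg_vec=[0, 0, 0, 1]; VV[2]=max(VV[2],msg_vec) then VV[2][2]++ -> VV[2]=[0, 0, 1, 1]
Event 2: SEND 3->1: VV[3][3]++ -> VV[3]=[0, 0, 0, 2], msg_vec=[0, 0, 0, 2]; VV[1]=max(VV[1],msg_vec) then VV[1][1]++ -> VV[1]=[0, 1, 0, 2]
Event 3: LOCAL 3: VV[3][3]++ -> VV[3]=[0, 0, 0, 3]
Event 4: SEND 0->3: VV[0][0]++ -> VV[0]=[1, 0, 0, 0], msg_vec=[1, 0, 0, 0]; VV[3]=max(VV[3],msg_vec) then VV[3][3]++ -> VV[3]=[1, 0, 0, 4]
Event 5: SEND 1->3: VV[1][1]++ -> VV[1]=[0, 2, 0, 2], msg_vec=[0, 2, 0, 2]; VV[3]=max(VV[3],msg_vec) then VV[3][3]++ -> VV[3]=[1, 2, 0, 5]
Event 6: SEND 2->0: VV[2][2]++ -> VV[2]=[0, 0, 2, 1], msg_vec=[0, 0, 2, 1]; VV[0]=max(VV[0],msg_vec) then VV[0][0]++ -> VV[0]=[2, 0, 2, 1]
Event 1 stamp: [0, 0, 0, 1]
Event 6 stamp: [0, 0, 2, 1]
[0, 0, 0, 1] <= [0, 0, 2, 1]? True
[0, 0, 2, 1] <= [0, 0, 0, 1]? False
Relation: before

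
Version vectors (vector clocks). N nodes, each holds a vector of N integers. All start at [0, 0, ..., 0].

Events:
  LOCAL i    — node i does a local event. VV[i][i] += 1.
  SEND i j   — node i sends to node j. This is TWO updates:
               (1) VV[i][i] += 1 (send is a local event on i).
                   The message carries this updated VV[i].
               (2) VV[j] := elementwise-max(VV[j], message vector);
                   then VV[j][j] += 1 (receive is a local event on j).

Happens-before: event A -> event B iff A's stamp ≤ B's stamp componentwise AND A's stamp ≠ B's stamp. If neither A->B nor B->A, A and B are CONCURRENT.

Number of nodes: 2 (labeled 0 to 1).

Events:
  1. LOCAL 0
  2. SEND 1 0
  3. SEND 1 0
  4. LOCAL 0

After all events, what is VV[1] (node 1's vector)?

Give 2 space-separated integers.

Initial: VV[0]=[0, 0]
Initial: VV[1]=[0, 0]
Event 1: LOCAL 0: VV[0][0]++ -> VV[0]=[1, 0]
Event 2: SEND 1->0: VV[1][1]++ -> VV[1]=[0, 1], msg_vec=[0, 1]; VV[0]=max(VV[0],msg_vec) then VV[0][0]++ -> VV[0]=[2, 1]
Event 3: SEND 1->0: VV[1][1]++ -> VV[1]=[0, 2], msg_vec=[0, 2]; VV[0]=max(VV[0],msg_vec) then VV[0][0]++ -> VV[0]=[3, 2]
Event 4: LOCAL 0: VV[0][0]++ -> VV[0]=[4, 2]
Final vectors: VV[0]=[4, 2]; VV[1]=[0, 2]

Answer: 0 2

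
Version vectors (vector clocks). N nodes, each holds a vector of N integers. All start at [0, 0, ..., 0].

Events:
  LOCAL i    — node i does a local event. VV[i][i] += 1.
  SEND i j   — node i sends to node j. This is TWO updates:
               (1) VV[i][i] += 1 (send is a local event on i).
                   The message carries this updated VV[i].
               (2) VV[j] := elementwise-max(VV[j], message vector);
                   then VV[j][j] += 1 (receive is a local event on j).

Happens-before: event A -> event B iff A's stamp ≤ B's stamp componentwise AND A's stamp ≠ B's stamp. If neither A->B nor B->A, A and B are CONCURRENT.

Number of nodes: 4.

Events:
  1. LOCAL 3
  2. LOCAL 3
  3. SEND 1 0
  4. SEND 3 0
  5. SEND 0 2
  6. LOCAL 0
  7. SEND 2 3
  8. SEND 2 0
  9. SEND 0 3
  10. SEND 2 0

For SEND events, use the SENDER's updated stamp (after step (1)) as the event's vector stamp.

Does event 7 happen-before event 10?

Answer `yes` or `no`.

Initial: VV[0]=[0, 0, 0, 0]
Initial: VV[1]=[0, 0, 0, 0]
Initial: VV[2]=[0, 0, 0, 0]
Initial: VV[3]=[0, 0, 0, 0]
Event 1: LOCAL 3: VV[3][3]++ -> VV[3]=[0, 0, 0, 1]
Event 2: LOCAL 3: VV[3][3]++ -> VV[3]=[0, 0, 0, 2]
Event 3: SEND 1->0: VV[1][1]++ -> VV[1]=[0, 1, 0, 0], msg_vec=[0, 1, 0, 0]; VV[0]=max(VV[0],msg_vec) then VV[0][0]++ -> VV[0]=[1, 1, 0, 0]
Event 4: SEND 3->0: VV[3][3]++ -> VV[3]=[0, 0, 0, 3], msg_vec=[0, 0, 0, 3]; VV[0]=max(VV[0],msg_vec) then VV[0][0]++ -> VV[0]=[2, 1, 0, 3]
Event 5: SEND 0->2: VV[0][0]++ -> VV[0]=[3, 1, 0, 3], msg_vec=[3, 1, 0, 3]; VV[2]=max(VV[2],msg_vec) then VV[2][2]++ -> VV[2]=[3, 1, 1, 3]
Event 6: LOCAL 0: VV[0][0]++ -> VV[0]=[4, 1, 0, 3]
Event 7: SEND 2->3: VV[2][2]++ -> VV[2]=[3, 1, 2, 3], msg_vec=[3, 1, 2, 3]; VV[3]=max(VV[3],msg_vec) then VV[3][3]++ -> VV[3]=[3, 1, 2, 4]
Event 8: SEND 2->0: VV[2][2]++ -> VV[2]=[3, 1, 3, 3], msg_vec=[3, 1, 3, 3]; VV[0]=max(VV[0],msg_vec) then VV[0][0]++ -> VV[0]=[5, 1, 3, 3]
Event 9: SEND 0->3: VV[0][0]++ -> VV[0]=[6, 1, 3, 3], msg_vec=[6, 1, 3, 3]; VV[3]=max(VV[3],msg_vec) then VV[3][3]++ -> VV[3]=[6, 1, 3, 5]
Event 10: SEND 2->0: VV[2][2]++ -> VV[2]=[3, 1, 4, 3], msg_vec=[3, 1, 4, 3]; VV[0]=max(VV[0],msg_vec) then VV[0][0]++ -> VV[0]=[7, 1, 4, 3]
Event 7 stamp: [3, 1, 2, 3]
Event 10 stamp: [3, 1, 4, 3]
[3, 1, 2, 3] <= [3, 1, 4, 3]? True. Equal? False. Happens-before: True

Answer: yes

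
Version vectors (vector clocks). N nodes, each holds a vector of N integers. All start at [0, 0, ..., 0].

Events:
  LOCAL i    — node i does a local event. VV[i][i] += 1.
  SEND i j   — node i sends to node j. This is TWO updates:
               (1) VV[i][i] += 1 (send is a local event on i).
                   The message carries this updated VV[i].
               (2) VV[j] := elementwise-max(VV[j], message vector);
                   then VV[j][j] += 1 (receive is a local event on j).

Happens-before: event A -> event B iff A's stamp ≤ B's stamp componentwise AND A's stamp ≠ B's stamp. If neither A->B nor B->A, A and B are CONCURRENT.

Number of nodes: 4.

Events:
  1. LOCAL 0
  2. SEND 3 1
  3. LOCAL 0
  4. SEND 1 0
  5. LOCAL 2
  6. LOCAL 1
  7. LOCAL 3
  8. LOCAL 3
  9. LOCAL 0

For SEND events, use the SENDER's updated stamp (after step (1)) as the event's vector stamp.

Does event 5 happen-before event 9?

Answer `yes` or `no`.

Answer: no

Derivation:
Initial: VV[0]=[0, 0, 0, 0]
Initial: VV[1]=[0, 0, 0, 0]
Initial: VV[2]=[0, 0, 0, 0]
Initial: VV[3]=[0, 0, 0, 0]
Event 1: LOCAL 0: VV[0][0]++ -> VV[0]=[1, 0, 0, 0]
Event 2: SEND 3->1: VV[3][3]++ -> VV[3]=[0, 0, 0, 1], msg_vec=[0, 0, 0, 1]; VV[1]=max(VV[1],msg_vec) then VV[1][1]++ -> VV[1]=[0, 1, 0, 1]
Event 3: LOCAL 0: VV[0][0]++ -> VV[0]=[2, 0, 0, 0]
Event 4: SEND 1->0: VV[1][1]++ -> VV[1]=[0, 2, 0, 1], msg_vec=[0, 2, 0, 1]; VV[0]=max(VV[0],msg_vec) then VV[0][0]++ -> VV[0]=[3, 2, 0, 1]
Event 5: LOCAL 2: VV[2][2]++ -> VV[2]=[0, 0, 1, 0]
Event 6: LOCAL 1: VV[1][1]++ -> VV[1]=[0, 3, 0, 1]
Event 7: LOCAL 3: VV[3][3]++ -> VV[3]=[0, 0, 0, 2]
Event 8: LOCAL 3: VV[3][3]++ -> VV[3]=[0, 0, 0, 3]
Event 9: LOCAL 0: VV[0][0]++ -> VV[0]=[4, 2, 0, 1]
Event 5 stamp: [0, 0, 1, 0]
Event 9 stamp: [4, 2, 0, 1]
[0, 0, 1, 0] <= [4, 2, 0, 1]? False. Equal? False. Happens-before: False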